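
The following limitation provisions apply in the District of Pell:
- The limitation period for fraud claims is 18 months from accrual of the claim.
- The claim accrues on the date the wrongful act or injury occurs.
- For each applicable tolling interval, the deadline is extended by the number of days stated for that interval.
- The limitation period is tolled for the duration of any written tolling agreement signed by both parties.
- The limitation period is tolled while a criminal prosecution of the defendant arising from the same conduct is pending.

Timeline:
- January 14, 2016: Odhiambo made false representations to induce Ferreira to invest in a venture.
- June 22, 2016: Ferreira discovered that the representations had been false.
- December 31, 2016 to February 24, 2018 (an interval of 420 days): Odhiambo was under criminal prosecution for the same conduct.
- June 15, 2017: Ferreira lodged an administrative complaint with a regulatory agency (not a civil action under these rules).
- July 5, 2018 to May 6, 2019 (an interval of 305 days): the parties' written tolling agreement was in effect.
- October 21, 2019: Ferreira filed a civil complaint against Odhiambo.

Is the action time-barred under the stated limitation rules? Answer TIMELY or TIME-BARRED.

TIME-BARRED

The claim accrued on January 14, 2016, when the wrongful act occurred; under the stated occurrence rule the June 22, 2016 discovery does not delay accrual.
18 months from January 14, 2016 is July 14, 2017.
The pending criminal prosecution from December 31, 2016 to February 24, 2018 tolled the period for 420 days, extending the deadline to September 7, 2018.
The period was tolled for 305 days by the written tolling agreement (July 5, 2018 to May 6, 2019), pushing the deadline to July 9, 2019.
The other events in the timeline have no effect on the limitation period under the stated rules.
Filing on October 21, 2019 missed the July 9, 2019 deadline — the action is time-barred.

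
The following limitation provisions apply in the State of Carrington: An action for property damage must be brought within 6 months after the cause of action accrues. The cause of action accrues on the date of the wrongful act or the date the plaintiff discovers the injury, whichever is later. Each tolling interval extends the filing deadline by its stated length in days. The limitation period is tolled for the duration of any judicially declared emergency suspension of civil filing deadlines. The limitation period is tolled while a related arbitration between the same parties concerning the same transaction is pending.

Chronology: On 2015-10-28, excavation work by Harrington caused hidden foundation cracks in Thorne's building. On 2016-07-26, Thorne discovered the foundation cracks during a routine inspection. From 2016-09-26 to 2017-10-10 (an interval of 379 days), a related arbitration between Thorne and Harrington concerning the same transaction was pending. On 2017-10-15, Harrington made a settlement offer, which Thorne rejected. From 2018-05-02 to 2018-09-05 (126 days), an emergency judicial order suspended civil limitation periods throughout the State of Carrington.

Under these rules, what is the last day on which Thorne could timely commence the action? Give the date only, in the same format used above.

Because discovery on 2016-07-26 post-dates the 2015-10-28 act, accrual under the later-of rule falls on 2016-07-26.
The untolled deadline — 6 months after 2016-07-26 — is 2017-01-26.
Because the pending related arbitration ran from 2016-09-26 to 2017-10-10, the deadline is extended by 379 days to 2018-02-09.
The emergency suspension of filing deadlines from 2018-05-02 to 2018-09-05 began after the period had already run on 2018-02-09, so it has no tolling effect.
None of the other events listed affects the running of the period under the stated rules.

2018-02-09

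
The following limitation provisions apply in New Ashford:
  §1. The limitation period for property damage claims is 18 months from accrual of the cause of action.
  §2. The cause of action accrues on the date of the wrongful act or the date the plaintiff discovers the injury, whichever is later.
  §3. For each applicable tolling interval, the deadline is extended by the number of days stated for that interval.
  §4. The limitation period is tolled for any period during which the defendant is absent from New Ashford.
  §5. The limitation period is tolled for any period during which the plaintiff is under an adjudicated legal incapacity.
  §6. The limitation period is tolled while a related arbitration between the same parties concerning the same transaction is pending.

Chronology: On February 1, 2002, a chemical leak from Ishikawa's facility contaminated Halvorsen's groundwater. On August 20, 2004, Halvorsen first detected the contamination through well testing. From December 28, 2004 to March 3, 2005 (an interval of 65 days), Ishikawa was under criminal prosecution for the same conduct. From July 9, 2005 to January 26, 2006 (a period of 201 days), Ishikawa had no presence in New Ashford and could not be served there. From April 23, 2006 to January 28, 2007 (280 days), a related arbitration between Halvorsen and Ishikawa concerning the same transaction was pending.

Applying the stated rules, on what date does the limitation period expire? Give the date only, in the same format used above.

The claim accrued on August 20, 2004 — the later of the February 1, 2002 act and the August 20, 2004 discovery.
18 months from August 20, 2004 is February 20, 2006.
The defendant's absence from the jurisdiction from July 9, 2005 to January 26, 2006 tolled the period for 201 days, extending the deadline to September 9, 2006.
The period was tolled for 280 days by the pending related arbitration (April 23, 2006 to January 28, 2007), pushing the deadline to June 16, 2007.
The pending criminal prosecution from December 28, 2004 to March 3, 2005 does not toll the period, because no stated rule makes a criminal prosecution a tolling event.

June 16, 2007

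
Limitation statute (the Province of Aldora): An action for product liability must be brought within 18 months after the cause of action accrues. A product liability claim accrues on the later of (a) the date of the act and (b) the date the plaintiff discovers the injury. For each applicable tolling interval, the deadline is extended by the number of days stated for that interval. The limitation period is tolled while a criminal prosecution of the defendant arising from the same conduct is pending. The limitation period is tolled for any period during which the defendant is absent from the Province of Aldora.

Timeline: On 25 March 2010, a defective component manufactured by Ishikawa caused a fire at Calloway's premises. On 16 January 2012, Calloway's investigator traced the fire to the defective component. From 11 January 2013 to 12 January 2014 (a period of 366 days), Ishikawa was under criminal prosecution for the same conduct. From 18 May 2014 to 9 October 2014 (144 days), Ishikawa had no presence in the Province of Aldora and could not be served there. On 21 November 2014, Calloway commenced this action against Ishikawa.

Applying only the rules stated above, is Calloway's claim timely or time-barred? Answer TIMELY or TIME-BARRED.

The claim accrued on 16 January 2012 — the later of the 25 March 2010 act and the 16 January 2012 discovery.
The untolled deadline — 18 months after 16 January 2012 — is 16 July 2013.
The period was tolled for 366 days by the pending criminal prosecution (11 January 2013 to 12 January 2014), pushing the deadline to 17 July 2014.
The period was tolled for 144 days by the defendant's absence from the jurisdiction (18 May 2014 to 9 October 2014), pushing the deadline to 8 December 2014.
Filing on 21 November 2014 beat the 8 December 2014 deadline — the action is timely.

TIMELY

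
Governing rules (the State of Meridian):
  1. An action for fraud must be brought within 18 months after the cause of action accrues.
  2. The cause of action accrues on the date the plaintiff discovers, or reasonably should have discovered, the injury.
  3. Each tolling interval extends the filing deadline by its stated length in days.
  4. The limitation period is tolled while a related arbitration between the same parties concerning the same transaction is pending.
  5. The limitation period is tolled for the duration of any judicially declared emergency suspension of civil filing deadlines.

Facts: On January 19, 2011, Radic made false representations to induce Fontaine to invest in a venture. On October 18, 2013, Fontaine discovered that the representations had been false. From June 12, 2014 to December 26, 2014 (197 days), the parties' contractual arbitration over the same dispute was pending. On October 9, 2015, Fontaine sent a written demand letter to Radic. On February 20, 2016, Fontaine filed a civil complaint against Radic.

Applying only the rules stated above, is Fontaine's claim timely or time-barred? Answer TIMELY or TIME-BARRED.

Under the discovery rule, the claim accrued on October 18, 2013, when Fontaine discovered the injury — not on the January 19, 2011 date of the underlying act.
18 months from October 18, 2013 is April 18, 2015.
The pending related arbitration from June 12, 2014 to December 26, 2014 tolled the period for 197 days, extending the deadline to November 1, 2015.
The other events in the timeline have no effect on the limitation period under the stated rules.
The February 20, 2016 filing falls after the November 1, 2015 deadline; the claim is time-barred.

TIME-BARRED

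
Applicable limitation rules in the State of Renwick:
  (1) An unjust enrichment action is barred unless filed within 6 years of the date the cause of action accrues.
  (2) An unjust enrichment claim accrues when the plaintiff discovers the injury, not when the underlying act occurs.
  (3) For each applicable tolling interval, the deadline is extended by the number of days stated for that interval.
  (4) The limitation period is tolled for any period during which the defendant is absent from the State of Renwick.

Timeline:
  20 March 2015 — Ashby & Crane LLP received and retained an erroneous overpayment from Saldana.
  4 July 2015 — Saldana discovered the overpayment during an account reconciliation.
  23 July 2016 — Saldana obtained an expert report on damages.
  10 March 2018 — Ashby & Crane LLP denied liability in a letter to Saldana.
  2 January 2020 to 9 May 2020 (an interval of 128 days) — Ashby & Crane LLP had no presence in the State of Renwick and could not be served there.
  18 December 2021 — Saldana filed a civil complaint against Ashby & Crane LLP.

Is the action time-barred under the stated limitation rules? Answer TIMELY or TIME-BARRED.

Accrual is tied to discovery, so the period began on 4 July 2015 rather than on 20 March 2015 when the act occurred.
The untolled deadline — 6 years after 4 July 2015 — is 4 July 2021.
The period was tolled for 128 days by the defendant's absence from the jurisdiction (2 January 2020 to 9 May 2020), pushing the deadline to 9 November 2021.
The other events in the timeline have no effect on the limitation period under the stated rules.
The 18 December 2021 filing falls after the 9 November 2021 deadline; the claim is time-barred.

TIME-BARRED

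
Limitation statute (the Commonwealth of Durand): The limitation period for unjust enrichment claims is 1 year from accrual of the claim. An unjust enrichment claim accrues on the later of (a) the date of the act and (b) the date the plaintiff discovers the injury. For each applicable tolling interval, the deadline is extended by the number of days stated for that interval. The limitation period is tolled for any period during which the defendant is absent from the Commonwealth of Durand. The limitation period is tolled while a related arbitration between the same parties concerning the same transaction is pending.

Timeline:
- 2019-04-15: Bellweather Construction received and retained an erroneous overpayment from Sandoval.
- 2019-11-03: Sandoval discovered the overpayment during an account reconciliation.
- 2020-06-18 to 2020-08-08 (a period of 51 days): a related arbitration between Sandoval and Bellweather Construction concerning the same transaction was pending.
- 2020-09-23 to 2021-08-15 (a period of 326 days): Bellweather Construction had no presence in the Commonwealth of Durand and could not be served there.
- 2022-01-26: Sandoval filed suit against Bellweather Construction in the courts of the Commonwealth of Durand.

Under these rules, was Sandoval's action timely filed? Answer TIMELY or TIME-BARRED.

Because discovery on 2019-11-03 post-dates the 2019-04-15 act, accrual under the later-of rule falls on 2019-11-03.
The untolled deadline — 1 year after 2019-11-03 — is 2020-11-03.
The period was tolled for 51 days by the pending related arbitration (2020-06-18 to 2020-08-08), pushing the deadline to 2020-12-24.
The period was tolled for 326 days by the defendant's absence from the jurisdiction (2020-09-23 to 2021-08-15), pushing the deadline to 2021-11-15.
Sandoval filed on 2022-01-26, after the 2021-11-15 deadline, so the action is time-barred.

TIME-BARRED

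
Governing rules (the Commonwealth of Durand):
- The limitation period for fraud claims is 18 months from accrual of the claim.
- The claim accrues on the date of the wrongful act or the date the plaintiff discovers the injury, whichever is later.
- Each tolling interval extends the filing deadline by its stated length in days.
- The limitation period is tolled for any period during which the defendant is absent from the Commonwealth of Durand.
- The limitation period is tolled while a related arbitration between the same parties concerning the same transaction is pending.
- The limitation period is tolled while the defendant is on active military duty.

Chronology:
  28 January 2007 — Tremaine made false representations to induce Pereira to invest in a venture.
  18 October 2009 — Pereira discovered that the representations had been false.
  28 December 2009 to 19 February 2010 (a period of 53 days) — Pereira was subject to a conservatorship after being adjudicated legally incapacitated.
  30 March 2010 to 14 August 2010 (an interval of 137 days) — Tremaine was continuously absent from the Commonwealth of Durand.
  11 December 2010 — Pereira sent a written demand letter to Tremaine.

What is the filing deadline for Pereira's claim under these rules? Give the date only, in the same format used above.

2 September 2011

Because discovery on 18 October 2009 post-dates the 28 January 2007 act, accrual under the later-of rule falls on 18 October 2009.
Adding the 18 months base period to 18 October 2009 gives a deadline of 18 April 2011, before any tolling.
The period was tolled for 137 days by the defendant's absence from the jurisdiction (30 March 2010 to 14 August 2010), pushing the deadline to 2 September 2011.
The plaintiff's legal incapacity from 28 December 2009 to 19 February 2010 does not toll the period, because no stated rule makes the plaintiff's incapacity a tolling event.
Nothing else in the chronology tolls or restarts the period.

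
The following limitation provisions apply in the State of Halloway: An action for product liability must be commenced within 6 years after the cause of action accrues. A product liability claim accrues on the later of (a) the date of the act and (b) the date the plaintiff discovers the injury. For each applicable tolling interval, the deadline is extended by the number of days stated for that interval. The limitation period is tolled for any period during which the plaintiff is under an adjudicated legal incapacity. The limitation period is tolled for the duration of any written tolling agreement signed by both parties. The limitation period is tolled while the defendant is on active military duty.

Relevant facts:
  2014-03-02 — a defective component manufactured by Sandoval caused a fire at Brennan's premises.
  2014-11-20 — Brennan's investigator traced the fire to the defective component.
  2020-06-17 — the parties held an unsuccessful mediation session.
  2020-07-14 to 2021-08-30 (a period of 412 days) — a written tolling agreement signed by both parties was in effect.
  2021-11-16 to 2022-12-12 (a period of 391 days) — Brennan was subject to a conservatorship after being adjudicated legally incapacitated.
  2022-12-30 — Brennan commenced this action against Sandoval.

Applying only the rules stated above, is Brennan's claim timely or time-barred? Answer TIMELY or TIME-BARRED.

TIMELY

The claim accrued on 2014-11-20 — the later of the 2014-03-02 act and the 2014-11-20 discovery.
Adding the 6 years base period to 2014-11-20 gives a deadline of 2020-11-20, before any tolling.
The period was tolled for 412 days by the written tolling agreement (2020-07-14 to 2021-08-30), pushing the deadline to 2022-01-06.
The plaintiff's legal incapacity from 2021-11-16 to 2022-12-12 tolled the period for 391 days, extending the deadline to 2023-02-01.
Nothing else in the chronology tolls or restarts the period.
Filing on 2022-12-30 beat the 2023-02-01 deadline — the action is timely.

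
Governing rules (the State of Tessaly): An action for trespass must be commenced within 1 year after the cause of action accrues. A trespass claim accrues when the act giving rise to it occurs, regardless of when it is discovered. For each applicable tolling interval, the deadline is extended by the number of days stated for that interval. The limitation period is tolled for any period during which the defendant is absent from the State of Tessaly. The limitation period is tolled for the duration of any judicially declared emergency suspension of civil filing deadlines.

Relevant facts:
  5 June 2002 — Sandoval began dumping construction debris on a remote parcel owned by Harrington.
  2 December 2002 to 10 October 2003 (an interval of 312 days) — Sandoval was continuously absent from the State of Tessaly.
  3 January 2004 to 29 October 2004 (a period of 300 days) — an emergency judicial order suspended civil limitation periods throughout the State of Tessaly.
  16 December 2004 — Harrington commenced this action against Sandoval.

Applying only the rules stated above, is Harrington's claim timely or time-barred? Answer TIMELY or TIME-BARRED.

The limitation period began to run on 5 June 2002.
1 year from 5 June 2002 is 5 June 2003.
The defendant's absence from the jurisdiction from 2 December 2002 to 10 October 2003 tolled the period for 312 days, extending the deadline to 12 April 2004.
Because the emergency suspension of filing deadlines ran from 3 January 2004 to 29 October 2004, the deadline is extended by 300 days to 6 February 2005.
The 16 December 2004 filing precedes the 6 February 2005 deadline; the claim is timely.

TIMELY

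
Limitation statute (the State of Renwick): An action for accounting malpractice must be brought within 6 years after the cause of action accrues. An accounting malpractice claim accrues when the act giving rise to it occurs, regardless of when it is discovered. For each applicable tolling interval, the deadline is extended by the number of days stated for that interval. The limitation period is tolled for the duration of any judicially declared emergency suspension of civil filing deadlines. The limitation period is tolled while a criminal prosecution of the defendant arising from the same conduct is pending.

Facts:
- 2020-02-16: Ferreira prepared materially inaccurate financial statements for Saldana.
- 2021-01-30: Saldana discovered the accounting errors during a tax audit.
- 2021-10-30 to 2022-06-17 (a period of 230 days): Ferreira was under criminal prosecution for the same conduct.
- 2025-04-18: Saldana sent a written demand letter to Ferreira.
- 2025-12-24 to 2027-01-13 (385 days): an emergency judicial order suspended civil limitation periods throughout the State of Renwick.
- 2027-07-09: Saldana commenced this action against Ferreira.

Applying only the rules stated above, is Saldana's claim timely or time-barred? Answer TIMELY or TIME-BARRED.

TIMELY

Because the rule ties accrual to occurrence, the claim accrued on 2020-02-16, not on the 2021-01-30 discovery date.
6 years from 2020-02-16 is 2026-02-16.
The period was tolled for 230 days by the pending criminal prosecution (2021-10-30 to 2022-06-17), pushing the deadline to 2026-10-04.
The emergency suspension of filing deadlines from 2025-12-24 to 2027-01-13 tolled the period for 385 days, extending the deadline to 2027-10-24.
Nothing else in the chronology tolls or restarts the period.
Filing on 2027-07-09 beat the 2027-10-24 deadline — the action is timely.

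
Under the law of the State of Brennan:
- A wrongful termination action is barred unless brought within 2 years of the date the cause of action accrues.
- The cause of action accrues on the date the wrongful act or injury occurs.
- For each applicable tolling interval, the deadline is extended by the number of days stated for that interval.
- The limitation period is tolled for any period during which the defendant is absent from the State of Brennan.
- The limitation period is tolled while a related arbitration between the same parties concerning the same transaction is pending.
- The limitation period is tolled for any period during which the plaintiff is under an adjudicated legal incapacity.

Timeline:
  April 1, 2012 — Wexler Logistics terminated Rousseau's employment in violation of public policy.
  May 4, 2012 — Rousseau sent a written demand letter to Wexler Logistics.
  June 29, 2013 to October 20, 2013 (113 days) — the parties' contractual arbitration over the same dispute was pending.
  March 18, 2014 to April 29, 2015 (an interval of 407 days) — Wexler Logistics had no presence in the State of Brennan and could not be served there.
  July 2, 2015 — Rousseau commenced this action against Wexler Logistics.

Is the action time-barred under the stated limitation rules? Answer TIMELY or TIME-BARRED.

TIMELY

The claim accrued on April 1, 2012, when the wrongful act occurred.
The untolled deadline — 2 years after April 1, 2012 — is April 1, 2014.
Because the pending related arbitration ran from June 29, 2013 to October 20, 2013, the deadline is extended by 113 days to July 23, 2014.
The period was tolled for 407 days by the defendant's absence from the jurisdiction (March 18, 2014 to April 29, 2015), pushing the deadline to September 3, 2015.
The other events in the timeline have no effect on the limitation period under the stated rules.
Filing on July 2, 2015 beat the September 3, 2015 deadline — the action is timely.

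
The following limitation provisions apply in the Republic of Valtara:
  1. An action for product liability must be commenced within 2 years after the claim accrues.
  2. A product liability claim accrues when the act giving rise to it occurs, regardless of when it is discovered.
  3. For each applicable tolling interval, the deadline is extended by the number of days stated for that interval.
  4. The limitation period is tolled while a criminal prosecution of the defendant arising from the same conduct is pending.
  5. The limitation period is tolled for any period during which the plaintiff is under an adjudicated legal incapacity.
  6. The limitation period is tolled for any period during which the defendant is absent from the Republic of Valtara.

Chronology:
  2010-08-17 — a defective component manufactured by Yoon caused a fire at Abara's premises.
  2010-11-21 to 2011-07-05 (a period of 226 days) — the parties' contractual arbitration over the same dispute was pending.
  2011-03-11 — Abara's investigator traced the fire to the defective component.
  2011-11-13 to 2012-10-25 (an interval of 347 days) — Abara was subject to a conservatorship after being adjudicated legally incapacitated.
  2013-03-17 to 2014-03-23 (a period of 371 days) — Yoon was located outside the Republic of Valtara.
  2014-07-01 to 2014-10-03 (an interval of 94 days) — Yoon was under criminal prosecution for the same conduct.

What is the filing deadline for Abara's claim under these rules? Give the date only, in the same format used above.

Accrual is governed by the date of the act, so the period began to run on 2010-08-17; the later discovery on 2011-03-11 is irrelevant under the stated rule.
2 years from 2010-08-17 is 2012-08-17.
Because the plaintiff's legal incapacity ran from 2011-11-13 to 2012-10-25, the deadline is extended by 347 days to 2013-07-30.
The defendant's absence from the jurisdiction from 2013-03-17 to 2014-03-23 tolled the period for 371 days, extending the deadline to 2014-08-05.
The pending criminal prosecution from 2014-07-01 to 2014-10-03 tolled the period for 94 days, extending the deadline to 2014-11-07.
No stated provision tolls the period for a pending arbitration, so the interval from 2010-11-21 to 2011-07-05 has no effect on the deadline.

2014-11-07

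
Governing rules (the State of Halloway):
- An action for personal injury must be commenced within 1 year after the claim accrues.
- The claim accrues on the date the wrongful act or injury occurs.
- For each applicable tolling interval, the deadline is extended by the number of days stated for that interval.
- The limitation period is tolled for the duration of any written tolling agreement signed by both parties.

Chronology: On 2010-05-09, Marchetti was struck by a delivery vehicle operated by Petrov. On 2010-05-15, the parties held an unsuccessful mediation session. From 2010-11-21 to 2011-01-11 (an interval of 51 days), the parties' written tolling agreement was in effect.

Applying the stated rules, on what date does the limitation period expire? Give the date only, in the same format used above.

The limitation period began to run on 2010-05-09.
1 year from 2010-05-09 is 2011-05-09.
The period was tolled for 51 days by the written tolling agreement (2010-11-21 to 2011-01-11), pushing the deadline to 2011-06-29.
None of the other events listed affects the running of the period under the stated rules.

2011-06-29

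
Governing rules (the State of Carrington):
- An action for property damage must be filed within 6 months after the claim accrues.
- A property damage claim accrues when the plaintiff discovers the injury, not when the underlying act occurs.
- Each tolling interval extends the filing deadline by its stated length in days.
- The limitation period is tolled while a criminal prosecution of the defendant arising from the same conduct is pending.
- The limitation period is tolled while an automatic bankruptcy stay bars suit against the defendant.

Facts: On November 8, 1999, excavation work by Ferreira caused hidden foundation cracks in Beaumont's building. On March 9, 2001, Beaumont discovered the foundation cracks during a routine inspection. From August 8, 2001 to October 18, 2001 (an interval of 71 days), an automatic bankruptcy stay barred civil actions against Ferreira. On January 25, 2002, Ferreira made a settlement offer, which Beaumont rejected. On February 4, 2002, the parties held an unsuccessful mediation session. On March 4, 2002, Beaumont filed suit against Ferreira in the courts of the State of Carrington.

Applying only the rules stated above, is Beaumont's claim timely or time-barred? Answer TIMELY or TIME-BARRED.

TIME-BARRED

Under the discovery rule, the claim accrued on March 9, 2001, when Beaumont discovered the injury — not on the November 8, 1999 date of the underlying act.
6 months from March 9, 2001 is September 9, 2001.
Because the automatic bankruptcy stay ran from August 8, 2001 to October 18, 2001, the deadline is extended by 71 days to November 19, 2001.
The other events in the timeline have no effect on the limitation period under the stated rules.
Beaumont filed on March 4, 2002, after the November 19, 2001 deadline, so the action is time-barred.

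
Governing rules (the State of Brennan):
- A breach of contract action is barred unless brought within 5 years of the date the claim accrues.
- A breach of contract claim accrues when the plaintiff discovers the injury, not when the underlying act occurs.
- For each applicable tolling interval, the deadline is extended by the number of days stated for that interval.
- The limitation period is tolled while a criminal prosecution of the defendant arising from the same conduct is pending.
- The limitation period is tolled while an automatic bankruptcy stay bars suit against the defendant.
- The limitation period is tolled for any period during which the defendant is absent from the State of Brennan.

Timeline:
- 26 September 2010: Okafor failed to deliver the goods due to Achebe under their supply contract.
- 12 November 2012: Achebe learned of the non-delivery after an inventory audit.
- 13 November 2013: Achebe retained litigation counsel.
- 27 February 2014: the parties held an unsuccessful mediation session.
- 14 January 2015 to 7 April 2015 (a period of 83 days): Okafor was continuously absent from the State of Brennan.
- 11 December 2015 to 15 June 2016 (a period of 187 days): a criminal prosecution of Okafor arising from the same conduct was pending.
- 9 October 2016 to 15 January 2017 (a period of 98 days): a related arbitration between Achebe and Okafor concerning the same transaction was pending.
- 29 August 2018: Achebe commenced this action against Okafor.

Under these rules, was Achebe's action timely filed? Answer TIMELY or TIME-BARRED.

TIME-BARRED

Accrual is tied to discovery, so the period began on 12 November 2012 rather than on 26 September 2010 when the act occurred.
Adding the 5 years base period to 12 November 2012 gives a deadline of 12 November 2017, before any tolling.
The period was tolled for 83 days by the defendant's absence from the jurisdiction (14 January 2015 to 7 April 2015), pushing the deadline to 3 February 2018.
Because the pending criminal prosecution ran from 11 December 2015 to 15 June 2016, the deadline is extended by 187 days to 9 August 2018.
Although a pending arbitration ran from 9 October 2016 to 15 January 2017, the stated rules do not make that a tolling event, so it is disregarded.
Nothing else in the chronology tolls or restarts the period.
Filing on 29 August 2018 missed the 9 August 2018 deadline — the action is time-barred.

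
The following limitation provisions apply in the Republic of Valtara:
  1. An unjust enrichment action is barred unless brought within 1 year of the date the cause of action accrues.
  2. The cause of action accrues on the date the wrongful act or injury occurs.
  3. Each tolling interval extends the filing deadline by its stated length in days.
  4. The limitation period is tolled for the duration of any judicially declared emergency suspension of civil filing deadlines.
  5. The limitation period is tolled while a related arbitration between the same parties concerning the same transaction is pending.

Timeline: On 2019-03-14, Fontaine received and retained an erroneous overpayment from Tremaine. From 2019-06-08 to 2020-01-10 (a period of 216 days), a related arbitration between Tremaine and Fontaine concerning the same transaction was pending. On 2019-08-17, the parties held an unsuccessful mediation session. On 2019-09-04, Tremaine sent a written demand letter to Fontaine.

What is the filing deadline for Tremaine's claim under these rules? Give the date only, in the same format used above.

2020-10-16

The cause of action accrued on 2019-03-14, the date of the act.
Adding the 1 year base period to 2019-03-14 gives a deadline of 2020-03-14, before any tolling.
The pending related arbitration from 2019-06-08 to 2020-01-10 tolled the period for 216 days, extending the deadline to 2020-10-16.
Nothing else in the chronology tolls or restarts the period.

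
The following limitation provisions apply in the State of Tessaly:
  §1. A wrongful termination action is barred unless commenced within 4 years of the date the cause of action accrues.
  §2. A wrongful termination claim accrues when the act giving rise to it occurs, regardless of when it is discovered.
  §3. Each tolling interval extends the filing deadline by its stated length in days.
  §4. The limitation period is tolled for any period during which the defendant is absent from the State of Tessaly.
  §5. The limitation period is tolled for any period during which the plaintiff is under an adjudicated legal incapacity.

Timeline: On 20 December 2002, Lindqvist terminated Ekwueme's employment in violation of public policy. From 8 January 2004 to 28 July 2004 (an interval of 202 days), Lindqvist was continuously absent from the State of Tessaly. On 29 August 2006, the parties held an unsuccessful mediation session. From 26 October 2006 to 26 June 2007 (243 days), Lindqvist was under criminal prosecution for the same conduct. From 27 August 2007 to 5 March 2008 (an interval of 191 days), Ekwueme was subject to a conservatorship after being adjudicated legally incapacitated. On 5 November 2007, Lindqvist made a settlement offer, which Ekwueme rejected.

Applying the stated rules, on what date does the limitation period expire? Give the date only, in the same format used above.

10 July 2007

The cause of action accrued on 20 December 2002, the date of the act.
Adding the 4 years base period to 20 December 2002 gives a deadline of 20 December 2006, before any tolling.
The defendant's absence from the jurisdiction from 8 January 2004 to 28 July 2004 tolled the period for 202 days, extending the deadline to 10 July 2007.
By the time the plaintiff's legal incapacity began on 27 August 2007, the limitation period had already expired on 10 July 2007; that interval cannot revive it.
The pending criminal prosecution from 26 October 2006 to 26 June 2007 does not toll the period, because no stated rule makes a criminal prosecution a tolling event.
None of the other events listed affects the running of the period under the stated rules.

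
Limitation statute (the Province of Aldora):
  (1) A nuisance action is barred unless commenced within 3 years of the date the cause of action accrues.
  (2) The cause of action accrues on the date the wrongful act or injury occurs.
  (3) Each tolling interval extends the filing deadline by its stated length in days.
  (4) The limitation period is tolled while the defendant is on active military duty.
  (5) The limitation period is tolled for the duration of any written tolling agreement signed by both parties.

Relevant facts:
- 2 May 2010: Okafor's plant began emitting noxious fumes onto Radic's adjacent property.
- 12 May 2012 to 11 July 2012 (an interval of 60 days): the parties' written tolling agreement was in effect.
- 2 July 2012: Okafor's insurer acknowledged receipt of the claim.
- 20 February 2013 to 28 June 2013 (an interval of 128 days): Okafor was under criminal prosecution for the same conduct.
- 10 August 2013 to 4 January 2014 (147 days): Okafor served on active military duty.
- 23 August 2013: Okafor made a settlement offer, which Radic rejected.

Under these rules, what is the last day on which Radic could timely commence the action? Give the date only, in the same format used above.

1 July 2013

The claim accrued on 2 May 2010, when the wrongful act occurred.
Adding the 3 years base period to 2 May 2010 gives a deadline of 2 May 2013, before any tolling.
Because the written tolling agreement ran from 12 May 2012 to 11 July 2012, the deadline is extended by 60 days to 1 July 2013.
The defendant's active military service from 10 August 2013 to 4 January 2014 began after the period had already run on 1 July 2013, so it has no tolling effect.
No stated provision tolls the period for a criminal prosecution, so the interval from 20 February 2013 to 28 June 2013 has no effect on the deadline.
The other events in the timeline have no effect on the limitation period under the stated rules.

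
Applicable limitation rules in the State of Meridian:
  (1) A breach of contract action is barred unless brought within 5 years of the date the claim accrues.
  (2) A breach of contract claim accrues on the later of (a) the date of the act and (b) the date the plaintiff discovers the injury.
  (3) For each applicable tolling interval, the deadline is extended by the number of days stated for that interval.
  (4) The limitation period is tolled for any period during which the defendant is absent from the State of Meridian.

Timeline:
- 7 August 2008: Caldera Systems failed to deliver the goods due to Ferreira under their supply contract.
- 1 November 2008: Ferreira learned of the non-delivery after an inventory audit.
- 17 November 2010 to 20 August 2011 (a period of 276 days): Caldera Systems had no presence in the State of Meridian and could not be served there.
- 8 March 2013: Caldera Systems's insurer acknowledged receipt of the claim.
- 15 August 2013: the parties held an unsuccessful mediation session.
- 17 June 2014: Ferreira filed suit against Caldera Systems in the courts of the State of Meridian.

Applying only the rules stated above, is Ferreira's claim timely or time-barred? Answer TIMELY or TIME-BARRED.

TIMELY

Because discovery on 1 November 2008 post-dates the 7 August 2008 act, accrual under the later-of rule falls on 1 November 2008.
The untolled deadline — 5 years after 1 November 2008 — is 1 November 2013.
Because the defendant's absence from the jurisdiction ran from 17 November 2010 to 20 August 2011, the deadline is extended by 276 days to 4 August 2014.
The other events in the timeline have no effect on the limitation period under the stated rules.
Ferreira filed on 17 June 2014, before the 4 August 2014 deadline, so the action is timely.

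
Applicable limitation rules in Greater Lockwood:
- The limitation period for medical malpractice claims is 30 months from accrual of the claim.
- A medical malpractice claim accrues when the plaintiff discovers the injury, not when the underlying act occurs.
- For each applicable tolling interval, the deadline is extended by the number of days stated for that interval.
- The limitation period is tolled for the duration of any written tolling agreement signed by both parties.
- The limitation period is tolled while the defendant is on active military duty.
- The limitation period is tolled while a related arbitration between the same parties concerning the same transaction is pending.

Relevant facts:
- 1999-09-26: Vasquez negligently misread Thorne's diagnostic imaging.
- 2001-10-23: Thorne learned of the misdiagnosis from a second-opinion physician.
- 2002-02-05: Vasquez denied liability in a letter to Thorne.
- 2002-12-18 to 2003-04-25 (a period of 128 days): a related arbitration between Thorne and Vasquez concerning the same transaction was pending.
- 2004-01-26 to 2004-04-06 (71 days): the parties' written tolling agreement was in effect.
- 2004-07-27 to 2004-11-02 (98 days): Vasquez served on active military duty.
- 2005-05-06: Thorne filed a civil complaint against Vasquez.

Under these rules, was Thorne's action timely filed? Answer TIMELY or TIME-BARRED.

Accrual is tied to discovery, so the period began on 2001-10-23 rather than on 1999-09-26 when the act occurred.
The untolled deadline — 30 months after 2001-10-23 — is 2004-04-23.
The period was tolled for 128 days by the pending related arbitration (2002-12-18 to 2003-04-25), pushing the deadline to 2004-08-29.
Because the written tolling agreement ran from 2004-01-26 to 2004-04-06, the deadline is extended by 71 days to 2004-11-08.
The period was tolled for 98 days by the defendant's active military service (2004-07-27 to 2004-11-02), pushing the deadline to 2005-02-14.
Nothing else in the chronology tolls or restarts the period.
Filing on 2005-05-06 missed the 2005-02-14 deadline — the action is time-barred.

TIME-BARRED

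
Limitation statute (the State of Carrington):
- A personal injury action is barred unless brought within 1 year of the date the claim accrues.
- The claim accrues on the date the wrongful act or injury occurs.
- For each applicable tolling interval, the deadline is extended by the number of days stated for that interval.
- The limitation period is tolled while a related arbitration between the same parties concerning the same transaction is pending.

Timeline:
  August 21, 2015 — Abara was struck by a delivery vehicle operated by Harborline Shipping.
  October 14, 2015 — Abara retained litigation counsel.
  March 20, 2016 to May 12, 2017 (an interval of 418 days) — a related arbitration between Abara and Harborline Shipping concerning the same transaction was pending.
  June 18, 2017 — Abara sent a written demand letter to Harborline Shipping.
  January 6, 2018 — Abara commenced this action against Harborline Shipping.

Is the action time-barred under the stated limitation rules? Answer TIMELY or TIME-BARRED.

The claim accrued on August 21, 2015, when the wrongful act occurred.
1 year from August 21, 2015 is August 21, 2016.
The pending related arbitration from March 20, 2016 to May 12, 2017 tolled the period for 418 days, extending the deadline to October 13, 2017.
The other events in the timeline have no effect on the limitation period under the stated rules.
Abara filed on January 6, 2018, after the October 13, 2017 deadline, so the action is time-barred.

TIME-BARRED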